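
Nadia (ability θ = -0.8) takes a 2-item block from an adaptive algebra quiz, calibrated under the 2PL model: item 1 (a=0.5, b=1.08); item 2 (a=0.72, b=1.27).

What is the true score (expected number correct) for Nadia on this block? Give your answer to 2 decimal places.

0.46

P(θ) = 1 / (1 + exp(−a(θ − b)))
P_1 = 1/(1+e^{0.9400}) = 0.2809
P_2 = 1/(1+e^{1.4904}) = 0.1839
E[score] = 0.2809 + 0.1839 = 0.4648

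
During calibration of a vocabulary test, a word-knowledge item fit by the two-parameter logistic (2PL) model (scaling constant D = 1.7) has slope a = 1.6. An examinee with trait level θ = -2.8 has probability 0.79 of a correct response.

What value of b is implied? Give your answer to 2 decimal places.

-3.29

P(θ) = 1 / (1 + exp(−D·a(θ − b)))
logit(0.79) = ln(0.79/0.21) = 1.3249
b = θ − logit/(1.7·a) = -2.8 − 1.3249/2.7200 = -3.2871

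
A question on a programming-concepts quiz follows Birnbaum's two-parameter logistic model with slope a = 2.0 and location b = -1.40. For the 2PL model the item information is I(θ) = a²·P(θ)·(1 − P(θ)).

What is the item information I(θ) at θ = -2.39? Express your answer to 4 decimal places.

0.4264

P = 1/(1+e^{1.9800}) = 0.1213
P(1−P) = 0.1213 × 0.8787 = 0.1066
I = a² × P(1−P) = 2.0² × 0.1066 = 0.42640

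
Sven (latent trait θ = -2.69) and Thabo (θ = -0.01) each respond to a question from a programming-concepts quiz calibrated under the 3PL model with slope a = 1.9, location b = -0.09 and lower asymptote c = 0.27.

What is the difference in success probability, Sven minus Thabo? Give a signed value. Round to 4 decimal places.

P(θ) = c + (1 − c) · 1 / (1 + exp(−a(θ − b)))
P(Sven) = 0.2752  [exponent -4.9400]
P(Thabo) = 0.6627  [exponent 0.1520]
Difference = 0.2752 − 0.6627 = -0.3875

-0.3875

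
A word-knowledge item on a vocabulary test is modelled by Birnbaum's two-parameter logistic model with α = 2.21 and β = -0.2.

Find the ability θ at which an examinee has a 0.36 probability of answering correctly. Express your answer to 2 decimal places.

-0.46

P(θ) = 1 / (1 + exp(−α(θ − β)))
logit = ln(0.3600/0.6400) = -0.5754
θ = β + logit/(α) = -0.2 + (-0.5754)/2.2100 = -0.4603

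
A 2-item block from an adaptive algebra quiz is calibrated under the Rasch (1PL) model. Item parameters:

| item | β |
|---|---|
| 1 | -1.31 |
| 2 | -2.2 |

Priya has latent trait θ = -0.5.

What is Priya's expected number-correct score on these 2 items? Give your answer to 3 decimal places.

P(θ) = 1 / (1 + exp(−(θ − β)))
P_1 = 1/(1+e^{-0.8100}) = 0.6921
P_2 = 1/(1+e^{-1.7000}) = 0.8455
E[score] = 0.6921 + 0.8455 = 1.5376

1.538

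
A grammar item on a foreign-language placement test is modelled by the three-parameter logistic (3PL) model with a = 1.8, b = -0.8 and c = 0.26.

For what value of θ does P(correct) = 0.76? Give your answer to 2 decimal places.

P(θ) = c + (1 − c) · 1 / (1 + exp(−a(θ − b)))
Remove guessing floor: (0.76 − 0.26)/(1 − 0.26) = 0.6757
logit = ln(0.6757/0.3243) = 0.7340
θ = b + logit/(a) = -0.8 + 0.7340/1.8000 = -0.3922

-0.39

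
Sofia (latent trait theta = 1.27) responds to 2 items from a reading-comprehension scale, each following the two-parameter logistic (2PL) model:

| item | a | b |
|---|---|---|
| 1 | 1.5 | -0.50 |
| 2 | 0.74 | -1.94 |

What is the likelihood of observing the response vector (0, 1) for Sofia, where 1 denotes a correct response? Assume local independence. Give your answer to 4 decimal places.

P(theta) = 1 / (1 + exp(−a(theta − b)))
P_1 = 1/(1+e^{-2.6550}) = 0.9343
P_2 = 1/(1+e^{-2.3754}) = 0.9149
L = (1−P_1) × P_2 = 0.0657 × 0.9149 = 0.06009

0.0601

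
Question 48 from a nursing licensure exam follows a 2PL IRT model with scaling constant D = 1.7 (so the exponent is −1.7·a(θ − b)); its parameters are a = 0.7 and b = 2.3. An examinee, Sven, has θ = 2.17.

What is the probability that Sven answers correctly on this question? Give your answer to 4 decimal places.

0.4614

P(θ) = 1 / (1 + exp(−D·a(θ − b)))
Exponent: 1.7 × 0.7 × (2.17 − 2.3) = -0.1547
1/(1 + e^{0.1547}) = 0.4614
P = 0.4614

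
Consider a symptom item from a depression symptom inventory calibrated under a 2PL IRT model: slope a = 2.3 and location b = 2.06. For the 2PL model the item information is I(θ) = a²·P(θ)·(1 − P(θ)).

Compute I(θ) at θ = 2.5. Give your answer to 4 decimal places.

1.0343

P = 1/(1+e^{-1.0120}) = 0.7334
P(1−P) = 0.7334 × 0.2666 = 0.1955
I = a² × P(1−P) = 2.3² × 0.1955 = 1.03430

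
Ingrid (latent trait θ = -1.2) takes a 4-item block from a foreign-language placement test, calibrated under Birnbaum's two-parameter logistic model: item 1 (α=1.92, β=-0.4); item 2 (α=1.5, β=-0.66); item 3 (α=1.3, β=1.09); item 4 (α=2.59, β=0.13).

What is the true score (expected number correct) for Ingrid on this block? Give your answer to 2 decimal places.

P(θ) = 1 / (1 + exp(−α(θ − β)))
P_1 = 1/(1+e^{1.5360}) = 0.1771
P_2 = 1/(1+e^{0.8100}) = 0.3079
P_3 = 1/(1+e^{2.9770}) = 0.0485
P_4 = 1/(1+e^{3.4447}) = 0.0309
E[score] = 0.1771 + 0.3079 + 0.0485 + 0.0309 = 0.5644

0.56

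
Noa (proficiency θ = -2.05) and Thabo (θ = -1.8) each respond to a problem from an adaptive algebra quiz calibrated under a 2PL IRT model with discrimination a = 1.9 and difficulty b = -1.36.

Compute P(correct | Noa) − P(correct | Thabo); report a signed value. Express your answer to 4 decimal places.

P(θ) = 1 / (1 + exp(−a(θ − b)))
P(Noa) = 0.2123  [exponent -1.3110]
P(Thabo) = 0.3024  [exponent -0.8360]
Difference = 0.2123 − 0.3024 = -0.0901

-0.0901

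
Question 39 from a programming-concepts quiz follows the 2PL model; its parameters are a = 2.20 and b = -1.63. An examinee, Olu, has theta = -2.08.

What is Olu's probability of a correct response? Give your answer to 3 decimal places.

P(theta) = 1 / (1 + exp(−a(theta − b)))
Exponent: 2.20 × (-2.08 − (-1.63)) = -0.9900
1/(1 + e^{0.9900}) = 0.2709

0.271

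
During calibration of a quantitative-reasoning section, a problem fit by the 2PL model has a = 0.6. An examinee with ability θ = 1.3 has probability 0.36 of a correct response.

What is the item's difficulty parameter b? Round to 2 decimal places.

2.26

P(θ) = 1 / (1 + exp(−a(θ − b)))
logit(0.36) = ln(0.36/0.64) = -0.5754
b = θ − logit/(a) = 1.3 − (-0.5754)/0.6000 = 2.2589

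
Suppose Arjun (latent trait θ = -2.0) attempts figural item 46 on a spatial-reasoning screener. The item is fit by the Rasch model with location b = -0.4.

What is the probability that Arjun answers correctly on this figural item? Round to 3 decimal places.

P(θ) = 1 / (1 + exp(−(θ − b)))
Exponent: (-2.0 − (-0.4)) = -1.6000
1/(1 + e^{1.6000}) = 0.1680
P = 0.1680

0.168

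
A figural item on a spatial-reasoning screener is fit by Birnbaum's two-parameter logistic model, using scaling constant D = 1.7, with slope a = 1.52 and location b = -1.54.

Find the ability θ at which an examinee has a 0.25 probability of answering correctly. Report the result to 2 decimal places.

P(θ) = 1 / (1 + exp(−D·a(θ − b)))
logit = ln(0.2500/0.7500) = -1.0986
θ = b + logit/(1.7·a) = -1.54 + (-1.0986)/2.5840 = -1.9652

-1.97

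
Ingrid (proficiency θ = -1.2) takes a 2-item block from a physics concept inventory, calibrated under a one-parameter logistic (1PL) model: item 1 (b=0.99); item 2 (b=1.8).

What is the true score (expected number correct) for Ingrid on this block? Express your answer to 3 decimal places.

P(θ) = 1 / (1 + exp(−(θ − b)))
P_1 = 1/(1+e^{2.1900}) = 0.1007
P_2 = 1/(1+e^{3.0000}) = 0.0474
E[score] = 0.1007 + 0.0474 = 0.1481

0.148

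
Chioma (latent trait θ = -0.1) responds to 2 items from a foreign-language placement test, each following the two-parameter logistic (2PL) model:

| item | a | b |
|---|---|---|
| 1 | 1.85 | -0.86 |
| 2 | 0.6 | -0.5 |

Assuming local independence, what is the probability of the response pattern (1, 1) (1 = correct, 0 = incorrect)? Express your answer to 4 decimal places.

P(θ) = 1 / (1 + exp(−a(θ − b)))
P_1 = 1/(1+e^{-1.4060}) = 0.8031
P_2 = 1/(1+e^{-0.2400}) = 0.5597
L = P_1 × P_2 = 0.8031 × 0.5597 = 0.44953

0.4495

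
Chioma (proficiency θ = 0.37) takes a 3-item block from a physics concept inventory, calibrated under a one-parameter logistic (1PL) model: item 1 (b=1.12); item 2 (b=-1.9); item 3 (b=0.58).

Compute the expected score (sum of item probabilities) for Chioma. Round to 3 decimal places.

P(θ) = 1 / (1 + exp(−(θ − b)))
P_1 = 1/(1+e^{0.7500}) = 0.3208
P_2 = 1/(1+e^{-2.2700}) = 0.9064
P_3 = 1/(1+e^{0.2100}) = 0.4477
E[score] = 0.3208 + 0.9064 + 0.4477 = 1.6749

1.675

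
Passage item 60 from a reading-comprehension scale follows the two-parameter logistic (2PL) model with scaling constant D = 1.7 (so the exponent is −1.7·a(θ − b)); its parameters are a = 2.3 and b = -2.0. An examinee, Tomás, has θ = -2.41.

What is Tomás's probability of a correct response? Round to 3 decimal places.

0.168

P(θ) = 1 / (1 + exp(−D·a(θ − b)))
Exponent: 1.7 × 2.3 × (-2.41 − (-2.0)) = -1.6031
1/(1 + e^{1.6031}) = 0.1675
P = 0.1675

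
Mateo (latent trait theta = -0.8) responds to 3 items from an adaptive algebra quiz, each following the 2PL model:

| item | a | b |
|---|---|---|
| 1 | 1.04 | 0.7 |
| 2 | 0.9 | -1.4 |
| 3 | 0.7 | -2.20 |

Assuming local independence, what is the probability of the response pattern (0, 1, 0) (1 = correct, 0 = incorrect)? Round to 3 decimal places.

P(theta) = 1 / (1 + exp(−a(theta − b)))
P_1 = 1/(1+e^{1.5600}) = 0.1736
P_2 = 1/(1+e^{-0.5400}) = 0.6318
P_3 = 1/(1+e^{-0.9800}) = 0.7271
L = (1−P_1) × P_2 × (1−P_3) = 0.8264 × 0.6318 × 0.2729 = 0.14248

0.142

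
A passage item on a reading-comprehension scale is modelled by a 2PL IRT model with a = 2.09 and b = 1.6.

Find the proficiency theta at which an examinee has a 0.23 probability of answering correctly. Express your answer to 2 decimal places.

P(theta) = 1 / (1 + exp(−a(theta − b)))
logit = ln(0.2300/0.7700) = -1.2083
theta = b + logit/(a) = 1.6 + (-1.2083)/2.0900 = 1.0219

1.02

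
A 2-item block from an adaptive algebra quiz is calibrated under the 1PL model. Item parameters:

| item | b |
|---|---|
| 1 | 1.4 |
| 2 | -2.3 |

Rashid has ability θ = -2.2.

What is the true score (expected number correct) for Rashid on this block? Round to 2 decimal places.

P(θ) = 1 / (1 + exp(−(θ − b)))
P_1 = 1/(1+e^{3.6000}) = 0.0266
P_2 = 1/(1+e^{-0.1000}) = 0.5250
E[score] = 0.0266 + 0.5250 = 0.5516

0.55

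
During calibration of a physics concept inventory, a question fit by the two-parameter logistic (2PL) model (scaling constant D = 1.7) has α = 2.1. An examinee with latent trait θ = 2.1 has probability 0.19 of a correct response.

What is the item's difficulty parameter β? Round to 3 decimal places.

P(θ) = 1 / (1 + exp(−D·α(θ − β)))
logit(0.19) = ln(0.19/0.81) = -1.4500
β = θ − logit/(1.7·α) = 2.1 − (-1.4500)/3.5700 = 2.5062

2.506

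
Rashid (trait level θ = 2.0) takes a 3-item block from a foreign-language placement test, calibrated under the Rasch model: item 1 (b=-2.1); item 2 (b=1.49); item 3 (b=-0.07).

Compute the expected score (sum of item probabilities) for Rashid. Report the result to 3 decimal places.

2.496

P(θ) = 1 / (1 + exp(−(θ − b)))
P_1 = 1/(1+e^{-4.1000}) = 0.9837
P_2 = 1/(1+e^{-0.5100}) = 0.6248
P_3 = 1/(1+e^{-2.0700}) = 0.8880
E[score] = 0.9837 + 0.6248 + 0.8880 = 2.4965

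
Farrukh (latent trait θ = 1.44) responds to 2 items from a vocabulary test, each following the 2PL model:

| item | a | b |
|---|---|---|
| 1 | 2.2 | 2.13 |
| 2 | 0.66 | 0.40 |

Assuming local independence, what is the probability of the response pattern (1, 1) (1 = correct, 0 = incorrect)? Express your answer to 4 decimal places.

0.1196

P(θ) = 1 / (1 + exp(−a(θ − b)))
P_1 = 1/(1+e^{1.5180}) = 0.1798
P_2 = 1/(1+e^{-0.6864}) = 0.6652
L = P_1 × P_2 = 0.1798 × 0.6652 = 0.11957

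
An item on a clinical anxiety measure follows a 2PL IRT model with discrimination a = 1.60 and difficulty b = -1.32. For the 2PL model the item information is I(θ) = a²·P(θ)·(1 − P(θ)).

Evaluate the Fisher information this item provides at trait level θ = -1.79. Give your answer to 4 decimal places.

0.5574

P = 1/(1+e^{0.7520}) = 0.3204
P(1−P) = 0.3204 × 0.6796 = 0.2177
I = a² × P(1−P) = 1.60² × 0.2177 = 0.55741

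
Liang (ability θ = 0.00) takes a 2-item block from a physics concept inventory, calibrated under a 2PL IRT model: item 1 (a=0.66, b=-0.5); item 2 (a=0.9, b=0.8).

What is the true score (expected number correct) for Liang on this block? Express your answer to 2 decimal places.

0.91

P(θ) = 1 / (1 + exp(−a(θ − b)))
P_1 = 1/(1+e^{-0.3300}) = 0.5818
P_2 = 1/(1+e^{0.7200}) = 0.3274
E[score] = 0.5818 + 0.3274 = 0.9092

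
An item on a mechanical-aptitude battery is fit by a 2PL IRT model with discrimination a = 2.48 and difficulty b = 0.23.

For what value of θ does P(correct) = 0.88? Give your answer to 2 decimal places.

P(θ) = 1 / (1 + exp(−a(θ − b)))
logit = ln(0.8800/0.1200) = 1.9924
θ = b + logit/(a) = 0.23 + 1.9924/2.4800 = 1.0334

1.03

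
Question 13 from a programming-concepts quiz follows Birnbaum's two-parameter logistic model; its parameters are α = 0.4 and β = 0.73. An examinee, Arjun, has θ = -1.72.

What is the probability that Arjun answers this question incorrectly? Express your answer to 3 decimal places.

P(θ) = 1 / (1 + exp(−α(θ − β)))
Exponent: 0.4 × (-1.72 − 0.73) = -0.9800
1/(1 + e^{0.9800}) = 0.2729
P(incorrect) = 1 − 0.2729 = 0.7271

0.727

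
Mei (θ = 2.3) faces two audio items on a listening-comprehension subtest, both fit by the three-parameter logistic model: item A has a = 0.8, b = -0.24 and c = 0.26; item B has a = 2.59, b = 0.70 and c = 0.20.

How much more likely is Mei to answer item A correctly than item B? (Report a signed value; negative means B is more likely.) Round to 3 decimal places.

-0.073

P(θ) = c + (1 − c) · 1 / (1 + exp(−a(θ − b)))
P_A = 0.9142
P_B = 0.9875
P_A − P_B = -0.0733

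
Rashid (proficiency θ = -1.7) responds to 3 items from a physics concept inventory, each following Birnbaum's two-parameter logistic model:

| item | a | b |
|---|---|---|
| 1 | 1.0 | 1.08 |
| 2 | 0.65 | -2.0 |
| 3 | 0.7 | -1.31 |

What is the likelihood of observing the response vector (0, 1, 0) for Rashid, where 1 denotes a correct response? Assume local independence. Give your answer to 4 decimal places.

0.2933

P(θ) = 1 / (1 + exp(−a(θ − b)))
P_1 = 1/(1+e^{2.7800}) = 0.0584
P_2 = 1/(1+e^{-0.1950}) = 0.5486
P_3 = 1/(1+e^{0.2730}) = 0.4322
L = (1−P_1) × P_2 × (1−P_3) = 0.9416 × 0.5486 × 0.5678 = 0.29331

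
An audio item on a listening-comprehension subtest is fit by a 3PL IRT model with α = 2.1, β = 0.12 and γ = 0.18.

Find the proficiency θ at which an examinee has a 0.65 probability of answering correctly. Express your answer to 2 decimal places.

0.26

P(θ) = γ + (1 − γ) · 1 / (1 + exp(−α(θ − β)))
Remove guessing floor: (0.65 − 0.18)/(1 − 0.18) = 0.5732
logit = ln(0.5732/0.4268) = 0.2948
θ = β + logit/(α) = 0.12 + 0.2948/2.1000 = 0.2604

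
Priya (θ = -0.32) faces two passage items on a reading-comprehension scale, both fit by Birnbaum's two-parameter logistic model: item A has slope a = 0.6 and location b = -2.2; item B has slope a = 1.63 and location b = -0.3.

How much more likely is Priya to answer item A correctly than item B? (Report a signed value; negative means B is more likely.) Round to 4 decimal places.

0.2636

P(θ) = 1 / (1 + exp(−a(θ − b)))
P_A = 0.7555
P_B = 0.4919
P_A − P_B = 0.2636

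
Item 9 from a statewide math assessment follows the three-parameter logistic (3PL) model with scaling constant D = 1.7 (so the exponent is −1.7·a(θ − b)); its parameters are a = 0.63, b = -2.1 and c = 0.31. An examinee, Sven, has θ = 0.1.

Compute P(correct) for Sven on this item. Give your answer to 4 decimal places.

P(θ) = c + (1 − c) · 1 / (1 + exp(−D·a(θ − b)))
Exponent: 1.7 × 0.63 × (0.1 − (-2.1)) = 2.3562
1/(1 + e^{-2.3562}) = 0.9134
P = 0.31 + 0.69 × 0.9134 = 0.9403

0.9403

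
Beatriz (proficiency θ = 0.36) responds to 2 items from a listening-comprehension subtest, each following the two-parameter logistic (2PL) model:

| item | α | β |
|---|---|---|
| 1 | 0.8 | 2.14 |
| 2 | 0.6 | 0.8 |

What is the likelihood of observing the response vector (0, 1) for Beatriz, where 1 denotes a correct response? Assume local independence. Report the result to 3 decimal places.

P(θ) = 1 / (1 + exp(−α(θ − β)))
P_1 = 1/(1+e^{1.4240}) = 0.1940
P_2 = 1/(1+e^{0.2640}) = 0.4344
L = (1−P_1) × P_2 = 0.8060 × 0.4344 = 0.35010

0.350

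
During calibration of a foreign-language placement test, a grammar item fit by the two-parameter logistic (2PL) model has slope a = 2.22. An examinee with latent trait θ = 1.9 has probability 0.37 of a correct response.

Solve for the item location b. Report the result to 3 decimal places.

2.140

P(θ) = 1 / (1 + exp(−a(θ − b)))
logit(0.37) = ln(0.37/0.63) = -0.5322
b = θ − logit/(a) = 1.9 − (-0.5322)/2.2200 = 2.1397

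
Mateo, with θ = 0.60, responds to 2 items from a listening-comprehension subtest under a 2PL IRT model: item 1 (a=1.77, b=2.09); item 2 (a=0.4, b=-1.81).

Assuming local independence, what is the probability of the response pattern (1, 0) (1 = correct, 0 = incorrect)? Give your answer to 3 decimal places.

P(θ) = 1 / (1 + exp(−a(θ − b)))
P_1 = 1/(1+e^{2.6373}) = 0.0668
P_2 = 1/(1+e^{-0.9640}) = 0.7239
L = P_1 × (1−P_2) = 0.0668 × 0.2761 = 0.01844

0.018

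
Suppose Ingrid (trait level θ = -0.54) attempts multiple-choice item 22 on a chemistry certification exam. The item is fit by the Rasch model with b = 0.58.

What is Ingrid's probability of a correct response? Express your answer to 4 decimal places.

P(θ) = 1 / (1 + exp(−(θ − b)))
Exponent: (-0.54 − 0.58) = -1.1200
1/(1 + e^{1.1200}) = 0.2460
P = 0.2460

0.2460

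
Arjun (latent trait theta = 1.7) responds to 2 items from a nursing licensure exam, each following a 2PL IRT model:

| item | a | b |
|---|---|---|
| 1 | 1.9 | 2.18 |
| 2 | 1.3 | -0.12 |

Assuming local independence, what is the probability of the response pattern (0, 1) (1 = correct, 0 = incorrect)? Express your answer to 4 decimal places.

0.6522

P(theta) = 1 / (1 + exp(−a(theta − b)))
P_1 = 1/(1+e^{0.9120}) = 0.2866
P_2 = 1/(1+e^{-2.3660}) = 0.9142
L = (1−P_1) × P_2 = 0.7134 × 0.9142 = 0.65220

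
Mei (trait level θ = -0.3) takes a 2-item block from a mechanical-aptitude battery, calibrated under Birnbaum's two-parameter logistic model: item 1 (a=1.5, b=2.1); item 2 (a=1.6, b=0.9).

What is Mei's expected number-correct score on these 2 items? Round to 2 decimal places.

0.15

P(θ) = 1 / (1 + exp(−a(θ − b)))
P_1 = 1/(1+e^{3.6000}) = 0.0266
P_2 = 1/(1+e^{1.9200}) = 0.1279
E[score] = 0.0266 + 0.1279 = 0.1545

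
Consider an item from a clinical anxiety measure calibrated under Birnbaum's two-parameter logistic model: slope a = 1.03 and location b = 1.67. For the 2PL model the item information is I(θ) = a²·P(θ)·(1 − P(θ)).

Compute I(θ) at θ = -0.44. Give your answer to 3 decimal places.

0.097

P = 1/(1+e^{2.1733}) = 0.1022
P(1−P) = 0.1022 × 0.8978 = 0.0917
I = a² × P(1−P) = 1.03² × 0.0917 = 0.09732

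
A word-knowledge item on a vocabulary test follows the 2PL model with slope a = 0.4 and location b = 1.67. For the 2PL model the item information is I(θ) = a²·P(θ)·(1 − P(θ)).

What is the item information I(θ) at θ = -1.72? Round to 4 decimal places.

P = 1/(1+e^{1.3560}) = 0.2049
P(1−P) = 0.2049 × 0.7951 = 0.1629
I = a² × P(1−P) = 0.4² × 0.1629 = 0.02607

0.0261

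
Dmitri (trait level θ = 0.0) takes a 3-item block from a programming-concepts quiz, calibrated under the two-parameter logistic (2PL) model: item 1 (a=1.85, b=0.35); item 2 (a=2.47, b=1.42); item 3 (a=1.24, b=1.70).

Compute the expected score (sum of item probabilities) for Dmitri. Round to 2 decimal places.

0.48

P(θ) = 1 / (1 + exp(−a(θ − b)))
P_1 = 1/(1+e^{0.6475}) = 0.3436
P_2 = 1/(1+e^{3.5074}) = 0.0291
P_3 = 1/(1+e^{2.1080}) = 0.1083
E[score] = 0.3436 + 0.0291 + 0.1083 = 0.4810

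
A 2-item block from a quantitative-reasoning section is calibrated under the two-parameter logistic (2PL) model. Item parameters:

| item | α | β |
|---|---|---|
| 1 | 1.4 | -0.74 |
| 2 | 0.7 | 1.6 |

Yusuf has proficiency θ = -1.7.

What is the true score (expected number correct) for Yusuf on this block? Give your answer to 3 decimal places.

P(θ) = 1 / (1 + exp(−α(θ − β)))
P_1 = 1/(1+e^{1.3440}) = 0.2069
P_2 = 1/(1+e^{2.3100}) = 0.0903
E[score] = 0.2069 + 0.0903 = 0.2972

0.297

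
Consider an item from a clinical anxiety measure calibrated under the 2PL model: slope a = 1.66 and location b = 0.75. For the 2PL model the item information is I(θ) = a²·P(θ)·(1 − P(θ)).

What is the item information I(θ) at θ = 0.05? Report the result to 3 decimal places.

0.500

P = 1/(1+e^{1.1620}) = 0.2383
P(1−P) = 0.2383 × 0.7617 = 0.1815
I = a² × P(1−P) = 1.66² × 0.1815 = 0.50018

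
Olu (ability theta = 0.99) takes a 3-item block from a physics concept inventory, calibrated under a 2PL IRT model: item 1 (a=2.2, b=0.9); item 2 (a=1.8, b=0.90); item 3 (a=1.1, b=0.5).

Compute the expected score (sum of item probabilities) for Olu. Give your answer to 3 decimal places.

P(theta) = 1 / (1 + exp(−a(theta − b)))
P_1 = 1/(1+e^{-0.1980}) = 0.5493
P_2 = 1/(1+e^{-0.1620}) = 0.5404
P_3 = 1/(1+e^{-0.5390}) = 0.6316
E[score] = 0.5493 + 0.5404 + 0.6316 = 1.7213

1.721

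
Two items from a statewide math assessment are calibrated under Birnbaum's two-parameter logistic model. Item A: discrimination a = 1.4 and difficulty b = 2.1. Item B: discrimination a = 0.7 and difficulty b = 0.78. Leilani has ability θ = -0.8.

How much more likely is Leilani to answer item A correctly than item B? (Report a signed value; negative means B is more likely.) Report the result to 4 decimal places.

-0.2317

P(θ) = 1 / (1 + exp(−a(θ − b)))
P_A = 0.0170
P_B = 0.2486
P_A − P_B = -0.2317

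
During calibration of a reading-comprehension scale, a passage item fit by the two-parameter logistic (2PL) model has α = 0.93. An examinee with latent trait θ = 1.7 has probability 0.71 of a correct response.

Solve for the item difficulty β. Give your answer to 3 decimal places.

P(θ) = 1 / (1 + exp(−α(θ − β)))
logit(0.71) = ln(0.71/0.29) = 0.8954
β = θ − logit/(α) = 1.7 − 0.8954/0.9300 = 0.7372

0.737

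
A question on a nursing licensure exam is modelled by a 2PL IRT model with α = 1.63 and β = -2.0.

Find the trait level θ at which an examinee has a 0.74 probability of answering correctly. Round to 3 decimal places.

-1.358

P(θ) = 1 / (1 + exp(−α(θ − β)))
logit = ln(0.7400/0.2600) = 1.0460
θ = β + logit/(α) = -2.0 + 1.0460/1.6300 = -1.3583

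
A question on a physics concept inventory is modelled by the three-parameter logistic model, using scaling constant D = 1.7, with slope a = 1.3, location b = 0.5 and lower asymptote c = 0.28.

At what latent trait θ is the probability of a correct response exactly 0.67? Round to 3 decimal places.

0.576

P(θ) = c + (1 − c) · 1 / (1 + exp(−D·a(θ − b)))
Remove guessing floor: (0.67 − 0.28)/(1 − 0.28) = 0.5417
logit = ln(0.5417/0.4583) = 0.1671
θ = b + logit/(1.7·a) = 0.5 + 0.1671/2.2100 = 0.5756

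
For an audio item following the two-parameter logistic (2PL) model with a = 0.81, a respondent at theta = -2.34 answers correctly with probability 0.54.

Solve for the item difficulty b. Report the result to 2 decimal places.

P(theta) = 1 / (1 + exp(−a(theta − b)))
logit(0.54) = ln(0.54/0.46) = 0.1603
b = theta − logit/(a) = -2.34 − 0.1603/0.8100 = -2.5380

-2.54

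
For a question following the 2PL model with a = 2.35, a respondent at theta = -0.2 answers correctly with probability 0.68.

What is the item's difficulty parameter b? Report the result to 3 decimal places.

P(theta) = 1 / (1 + exp(−a(theta − b)))
logit(0.68) = ln(0.68/0.32) = 0.7538
b = theta − logit/(a) = -0.2 − 0.7538/2.3500 = -0.5208

-0.521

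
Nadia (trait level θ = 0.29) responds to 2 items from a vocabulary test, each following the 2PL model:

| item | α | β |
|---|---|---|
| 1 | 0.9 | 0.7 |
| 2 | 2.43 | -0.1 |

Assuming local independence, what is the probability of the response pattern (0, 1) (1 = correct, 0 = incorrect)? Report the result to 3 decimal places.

0.426

P(θ) = 1 / (1 + exp(−α(θ − β)))
P_1 = 1/(1+e^{0.3690}) = 0.4088
P_2 = 1/(1+e^{-0.9477}) = 0.7207
L = (1−P_1) × P_2 = 0.5912 × 0.7207 = 0.42606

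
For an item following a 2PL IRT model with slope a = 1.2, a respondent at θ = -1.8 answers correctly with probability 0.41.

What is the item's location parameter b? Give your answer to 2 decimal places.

-1.50

P(θ) = 1 / (1 + exp(−a(θ − b)))
logit(0.41) = ln(0.41/0.59) = -0.3640
b = θ − logit/(a) = -1.8 − (-0.3640)/1.2000 = -1.4967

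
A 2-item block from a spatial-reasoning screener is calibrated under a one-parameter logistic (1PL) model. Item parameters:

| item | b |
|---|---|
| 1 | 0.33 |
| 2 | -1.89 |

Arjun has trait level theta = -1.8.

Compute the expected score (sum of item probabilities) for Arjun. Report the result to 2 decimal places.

0.63

P(theta) = 1 / (1 + exp(−(theta − b)))
P_1 = 1/(1+e^{2.1300}) = 0.1062
P_2 = 1/(1+e^{-0.0900}) = 0.5225
E[score] = 0.1062 + 0.5225 = 0.6287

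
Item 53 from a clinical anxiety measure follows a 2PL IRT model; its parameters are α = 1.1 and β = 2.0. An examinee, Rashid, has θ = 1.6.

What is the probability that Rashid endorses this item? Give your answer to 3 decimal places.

0.392

P(θ) = 1 / (1 + exp(−α(θ − β)))
Exponent: 1.1 × (1.6 − 2.0) = -0.4400
1/(1 + e^{0.4400}) = 0.3917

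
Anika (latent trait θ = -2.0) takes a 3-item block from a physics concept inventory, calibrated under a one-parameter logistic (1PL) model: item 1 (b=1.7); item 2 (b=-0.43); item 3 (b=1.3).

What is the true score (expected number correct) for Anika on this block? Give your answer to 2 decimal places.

0.23

P(θ) = 1 / (1 + exp(−(θ − b)))
P_1 = 1/(1+e^{3.7000}) = 0.0241
P_2 = 1/(1+e^{1.5700}) = 0.1722
P_3 = 1/(1+e^{3.3000}) = 0.0356
E[score] = 0.0241 + 0.1722 + 0.0356 = 0.2319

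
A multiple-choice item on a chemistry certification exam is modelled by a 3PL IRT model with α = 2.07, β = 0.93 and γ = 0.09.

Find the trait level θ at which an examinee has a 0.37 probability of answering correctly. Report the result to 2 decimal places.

0.54

P(θ) = γ + (1 − γ) · 1 / (1 + exp(−α(θ − β)))
Remove guessing floor: (0.37 − 0.09)/(1 − 0.09) = 0.3077
logit = ln(0.3077/0.6923) = -0.8109
θ = β + logit/(α) = 0.93 + (-0.8109)/2.0700 = 0.5382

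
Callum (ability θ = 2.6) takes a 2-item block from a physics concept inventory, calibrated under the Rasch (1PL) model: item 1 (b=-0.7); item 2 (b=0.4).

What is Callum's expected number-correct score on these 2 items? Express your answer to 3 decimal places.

P(θ) = 1 / (1 + exp(−(θ − b)))
P_1 = 1/(1+e^{-3.3000}) = 0.9644
P_2 = 1/(1+e^{-2.2000}) = 0.9002
E[score] = 0.9644 + 0.9002 = 1.8647

1.865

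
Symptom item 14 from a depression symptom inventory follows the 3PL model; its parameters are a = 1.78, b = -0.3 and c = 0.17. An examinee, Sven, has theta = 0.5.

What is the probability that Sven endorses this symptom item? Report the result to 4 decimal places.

P(theta) = c + (1 − c) · 1 / (1 + exp(−a(theta − b)))
Exponent: 1.78 × (0.5 − (-0.3)) = 1.4240
1/(1 + e^{-1.4240}) = 0.8060
P = 0.17 + 0.83 × 0.8060 = 0.8390

0.8390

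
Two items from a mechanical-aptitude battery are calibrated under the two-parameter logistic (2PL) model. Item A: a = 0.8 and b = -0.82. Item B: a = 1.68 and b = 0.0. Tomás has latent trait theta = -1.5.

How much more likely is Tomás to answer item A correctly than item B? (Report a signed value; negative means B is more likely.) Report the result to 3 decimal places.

P(theta) = 1 / (1 + exp(−a(theta − b)))
P_A = 0.3673
P_B = 0.0745
P_A − P_B = 0.2928

0.293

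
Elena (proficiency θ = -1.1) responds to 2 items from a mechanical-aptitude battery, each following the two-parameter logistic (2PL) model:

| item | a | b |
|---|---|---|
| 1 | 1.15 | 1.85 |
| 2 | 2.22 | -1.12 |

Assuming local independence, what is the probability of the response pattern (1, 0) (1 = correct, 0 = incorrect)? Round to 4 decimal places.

0.0159

P(θ) = 1 / (1 + exp(−a(θ − b)))
P_1 = 1/(1+e^{3.3925}) = 0.0325
P_2 = 1/(1+e^{-0.0444}) = 0.5111
L = P_1 × (1−P_2) = 0.0325 × 0.4889 = 0.01590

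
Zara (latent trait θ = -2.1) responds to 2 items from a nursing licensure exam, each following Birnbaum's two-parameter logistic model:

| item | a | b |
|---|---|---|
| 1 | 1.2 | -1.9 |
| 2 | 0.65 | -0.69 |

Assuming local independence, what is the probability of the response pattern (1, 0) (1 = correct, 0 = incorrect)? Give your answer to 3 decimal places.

P(θ) = 1 / (1 + exp(−a(θ − b)))
P_1 = 1/(1+e^{0.2400}) = 0.4403
P_2 = 1/(1+e^{0.9165}) = 0.2857
L = P_1 × (1−P_2) = 0.4403 × 0.7143 = 0.31451

0.315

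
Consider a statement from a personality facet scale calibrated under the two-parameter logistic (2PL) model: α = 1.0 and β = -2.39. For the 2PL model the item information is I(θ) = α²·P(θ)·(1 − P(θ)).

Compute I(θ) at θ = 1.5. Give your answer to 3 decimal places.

0.020

P = 1/(1+e^{-3.8900}) = 0.9800
P(1−P) = 0.9800 × 0.0200 = 0.0196
I = α² × P(1−P) = 1.0² × 0.0196 = 0.01963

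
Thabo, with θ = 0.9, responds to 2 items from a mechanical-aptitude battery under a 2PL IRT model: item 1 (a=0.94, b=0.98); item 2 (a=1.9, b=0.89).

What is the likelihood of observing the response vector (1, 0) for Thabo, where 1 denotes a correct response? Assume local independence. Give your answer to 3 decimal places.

P(θ) = 1 / (1 + exp(−a(θ − b)))
P_1 = 1/(1+e^{0.0752}) = 0.4812
P_2 = 1/(1+e^{-0.0190}) = 0.5047
L = P_1 × (1−P_2) = 0.4812 × 0.4953 = 0.23832

0.238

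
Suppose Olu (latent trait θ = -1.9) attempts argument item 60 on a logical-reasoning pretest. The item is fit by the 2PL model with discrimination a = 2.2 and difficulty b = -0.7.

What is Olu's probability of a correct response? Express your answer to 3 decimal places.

P(θ) = 1 / (1 + exp(−a(θ − b)))
Exponent: 2.2 × (-1.9 − (-0.7)) = -2.6400
1/(1 + e^{2.6400}) = 0.0666

0.067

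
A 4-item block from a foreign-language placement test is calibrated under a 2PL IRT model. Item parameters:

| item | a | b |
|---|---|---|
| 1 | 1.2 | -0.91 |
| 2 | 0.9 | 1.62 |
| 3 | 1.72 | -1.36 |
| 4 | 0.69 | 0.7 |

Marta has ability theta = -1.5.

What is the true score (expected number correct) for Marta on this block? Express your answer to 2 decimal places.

P(theta) = 1 / (1 + exp(−a(theta − b)))
P_1 = 1/(1+e^{0.7080}) = 0.3300
P_2 = 1/(1+e^{2.8080}) = 0.0569
P_3 = 1/(1+e^{0.2408}) = 0.4401
P_4 = 1/(1+e^{1.5180}) = 0.1798
E[score] = 0.3300 + 0.0569 + 0.4401 + 0.1798 = 1.0068

1.01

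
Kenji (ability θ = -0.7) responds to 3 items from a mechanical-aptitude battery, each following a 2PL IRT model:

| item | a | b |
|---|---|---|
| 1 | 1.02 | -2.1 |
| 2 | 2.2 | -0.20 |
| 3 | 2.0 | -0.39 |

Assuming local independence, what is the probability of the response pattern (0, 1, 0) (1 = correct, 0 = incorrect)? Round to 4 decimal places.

P(θ) = 1 / (1 + exp(−a(θ − b)))
P_1 = 1/(1+e^{-1.4280}) = 0.8066
P_2 = 1/(1+e^{1.1000}) = 0.2497
P_3 = 1/(1+e^{0.6200}) = 0.3498
L = (1−P_1) × P_2 × (1−P_3) = 0.1934 × 0.2497 × 0.6502 = 0.03141

0.0314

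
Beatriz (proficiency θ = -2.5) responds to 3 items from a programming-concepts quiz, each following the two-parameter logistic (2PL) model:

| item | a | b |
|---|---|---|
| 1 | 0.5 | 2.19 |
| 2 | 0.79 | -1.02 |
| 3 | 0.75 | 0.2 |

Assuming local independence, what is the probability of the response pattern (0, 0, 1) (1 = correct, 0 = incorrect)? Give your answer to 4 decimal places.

P(θ) = 1 / (1 + exp(−a(θ − b)))
P_1 = 1/(1+e^{2.3450}) = 0.0875
P_2 = 1/(1+e^{1.1692}) = 0.2370
P_3 = 1/(1+e^{2.0250}) = 0.1166
L = (1−P_1) × (1−P_2) × P_3 = 0.9125 × 0.7630 × 0.1166 = 0.08119

0.0812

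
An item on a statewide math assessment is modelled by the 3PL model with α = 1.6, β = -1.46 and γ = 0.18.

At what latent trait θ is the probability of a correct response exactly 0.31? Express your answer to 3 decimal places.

P(θ) = γ + (1 − γ) · 1 / (1 + exp(−α(θ − β)))
Remove guessing floor: (0.31 − 0.18)/(1 − 0.18) = 0.1585
logit = ln(0.1585/0.8415) = -1.6692
θ = β + logit/(α) = -1.46 + (-1.6692)/1.6000 = -2.5032

-2.503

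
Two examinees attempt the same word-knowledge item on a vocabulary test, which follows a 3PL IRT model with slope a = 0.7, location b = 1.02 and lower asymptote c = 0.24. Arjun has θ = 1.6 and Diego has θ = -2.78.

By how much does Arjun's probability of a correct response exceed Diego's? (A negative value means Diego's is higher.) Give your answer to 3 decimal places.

0.406

P(θ) = c + (1 − c) · 1 / (1 + exp(−a(θ − b)))
P(Arjun) = 0.6961  [exponent 0.4060]
P(Diego) = 0.2897  [exponent -2.6600]
Difference = 0.6961 − 0.2897 = 0.4064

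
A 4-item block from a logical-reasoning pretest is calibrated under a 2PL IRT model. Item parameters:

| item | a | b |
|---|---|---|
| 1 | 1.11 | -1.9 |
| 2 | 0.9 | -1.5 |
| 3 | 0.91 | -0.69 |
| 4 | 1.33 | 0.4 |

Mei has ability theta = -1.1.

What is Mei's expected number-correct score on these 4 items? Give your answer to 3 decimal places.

1.825

P(theta) = 1 / (1 + exp(−a(theta − b)))
P_1 = 1/(1+e^{-0.8880}) = 0.7085
P_2 = 1/(1+e^{-0.3600}) = 0.5890
P_3 = 1/(1+e^{0.3731}) = 0.4078
P_4 = 1/(1+e^{1.9950}) = 0.1197
E[score] = 0.7085 + 0.5890 + 0.4078 + 0.1197 = 1.8250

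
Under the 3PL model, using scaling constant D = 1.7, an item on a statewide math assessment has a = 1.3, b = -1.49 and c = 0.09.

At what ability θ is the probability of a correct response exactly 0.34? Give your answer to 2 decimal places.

-1.93

P(θ) = c + (1 − c) · 1 / (1 + exp(−D·a(θ − b)))
Remove guessing floor: (0.34 − 0.09)/(1 − 0.09) = 0.2747
logit = ln(0.2747/0.7253) = -0.9708
θ = b + logit/(1.7·a) = -1.49 + (-0.9708)/2.2100 = -1.9293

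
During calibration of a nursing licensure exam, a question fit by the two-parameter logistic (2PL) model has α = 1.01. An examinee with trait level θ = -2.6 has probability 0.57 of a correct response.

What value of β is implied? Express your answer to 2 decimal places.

-2.88

P(θ) = 1 / (1 + exp(−α(θ − β)))
logit(0.57) = ln(0.57/0.43) = 0.2819
β = θ − logit/(α) = -2.6 − 0.2819/1.0100 = -2.8791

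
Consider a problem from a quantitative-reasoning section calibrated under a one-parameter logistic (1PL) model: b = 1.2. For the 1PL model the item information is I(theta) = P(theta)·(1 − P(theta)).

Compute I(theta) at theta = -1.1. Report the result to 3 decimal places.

P = 1/(1+e^{2.3000}) = 0.0911
P(1−P) = 0.0911 × 0.9089 = 0.0828
I = P(1−P) = 0.08282

0.083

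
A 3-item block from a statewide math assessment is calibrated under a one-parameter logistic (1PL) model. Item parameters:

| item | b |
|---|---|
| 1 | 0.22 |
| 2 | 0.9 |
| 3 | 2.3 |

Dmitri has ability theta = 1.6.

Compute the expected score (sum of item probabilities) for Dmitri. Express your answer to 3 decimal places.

1.799

P(theta) = 1 / (1 + exp(−(theta − b)))
P_1 = 1/(1+e^{-1.3800}) = 0.7990
P_2 = 1/(1+e^{-0.7000}) = 0.6682
P_3 = 1/(1+e^{0.7000}) = 0.3318
E[score] = 0.7990 + 0.6682 + 0.3318 = 1.7990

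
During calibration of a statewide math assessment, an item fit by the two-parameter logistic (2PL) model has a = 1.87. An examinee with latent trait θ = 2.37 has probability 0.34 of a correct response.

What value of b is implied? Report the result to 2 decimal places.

P(θ) = 1 / (1 + exp(−a(θ − b)))
logit(0.34) = ln(0.34/0.66) = -0.6633
b = θ − logit/(a) = 2.37 − (-0.6633)/1.8700 = 2.7247

2.72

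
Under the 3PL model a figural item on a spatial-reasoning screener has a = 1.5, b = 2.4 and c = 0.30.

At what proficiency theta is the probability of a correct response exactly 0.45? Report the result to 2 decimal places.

1.53

P(theta) = c + (1 − c) · 1 / (1 + exp(−a(theta − b)))
Remove guessing floor: (0.45 − 0.30)/(1 − 0.30) = 0.2143
logit = ln(0.2143/0.7857) = -1.2993
theta = b + logit/(a) = 2.4 + (-1.2993)/1.5000 = 1.5338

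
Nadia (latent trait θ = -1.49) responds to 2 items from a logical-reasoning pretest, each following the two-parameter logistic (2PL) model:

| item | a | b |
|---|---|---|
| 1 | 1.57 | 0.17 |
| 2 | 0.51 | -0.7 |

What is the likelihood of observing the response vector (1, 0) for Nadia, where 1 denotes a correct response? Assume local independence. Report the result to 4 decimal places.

0.0412

P(θ) = 1 / (1 + exp(−a(θ − b)))
P_1 = 1/(1+e^{2.6062}) = 0.0687
P_2 = 1/(1+e^{0.4029}) = 0.4006
L = P_1 × (1−P_2) = 0.0687 × 0.5994 = 0.04120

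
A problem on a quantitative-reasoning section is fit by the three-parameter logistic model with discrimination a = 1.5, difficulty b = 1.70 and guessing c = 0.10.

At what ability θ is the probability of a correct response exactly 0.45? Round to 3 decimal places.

1.399

P(θ) = c + (1 − c) · 1 / (1 + exp(−a(θ − b)))
Remove guessing floor: (0.45 − 0.10)/(1 − 0.10) = 0.3889
logit = ln(0.3889/0.6111) = -0.4520
θ = b + logit/(a) = 1.70 + (-0.4520)/1.5000 = 1.3987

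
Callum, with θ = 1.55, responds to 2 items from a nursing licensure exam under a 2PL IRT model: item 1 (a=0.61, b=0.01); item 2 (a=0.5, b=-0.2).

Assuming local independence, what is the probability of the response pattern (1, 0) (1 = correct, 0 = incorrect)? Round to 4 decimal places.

0.2115

P(θ) = 1 / (1 + exp(−a(θ − b)))
P_1 = 1/(1+e^{-0.9394}) = 0.7190
P_2 = 1/(1+e^{-0.8750}) = 0.7058
L = P_1 × (1−P_2) = 0.7190 × 0.2942 = 0.21153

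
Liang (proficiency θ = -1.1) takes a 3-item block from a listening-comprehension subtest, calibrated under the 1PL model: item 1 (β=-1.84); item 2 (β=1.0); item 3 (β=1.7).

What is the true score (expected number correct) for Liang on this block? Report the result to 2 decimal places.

P(θ) = 1 / (1 + exp(−(θ − β)))
P_1 = 1/(1+e^{-0.7400}) = 0.6770
P_2 = 1/(1+e^{2.1000}) = 0.1091
P_3 = 1/(1+e^{2.8000}) = 0.0573
E[score] = 0.6770 + 0.1091 + 0.0573 = 0.8434

0.84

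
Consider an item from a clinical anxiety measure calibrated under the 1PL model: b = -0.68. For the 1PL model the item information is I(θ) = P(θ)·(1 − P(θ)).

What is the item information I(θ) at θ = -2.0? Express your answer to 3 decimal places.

P = 1/(1+e^{1.3200}) = 0.2108
P(1−P) = 0.2108 × 0.7892 = 0.1664
I = P(1−P) = 0.16637

0.166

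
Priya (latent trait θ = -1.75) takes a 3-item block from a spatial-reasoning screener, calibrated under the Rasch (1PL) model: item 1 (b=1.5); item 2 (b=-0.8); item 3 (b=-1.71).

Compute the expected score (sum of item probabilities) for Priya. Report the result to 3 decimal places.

0.806

P(θ) = 1 / (1 + exp(−(θ − b)))
P_1 = 1/(1+e^{3.2500}) = 0.0373
P_2 = 1/(1+e^{0.9500}) = 0.2789
P_3 = 1/(1+e^{0.0400}) = 0.4900
E[score] = 0.0373 + 0.2789 + 0.4900 = 0.8062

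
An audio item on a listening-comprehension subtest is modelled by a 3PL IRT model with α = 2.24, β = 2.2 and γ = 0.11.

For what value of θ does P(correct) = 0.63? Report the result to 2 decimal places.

P(θ) = γ + (1 − γ) · 1 / (1 + exp(−α(θ − β)))
Remove guessing floor: (0.63 − 0.11)/(1 − 0.11) = 0.5843
logit = ln(0.5843/0.4157) = 0.3403
θ = β + logit/(α) = 2.2 + 0.3403/2.2400 = 2.3519

2.35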